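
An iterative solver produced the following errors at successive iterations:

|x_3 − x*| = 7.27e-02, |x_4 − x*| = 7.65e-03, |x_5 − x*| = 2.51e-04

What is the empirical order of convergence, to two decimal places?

p ≈ ln(|x_5 − x*|/|x_4 − x*|) / ln(|x_4 − x*|/|x_3 − x*|)
  = ln(2.51e-04/7.65e-03) / ln(7.65e-03/7.27e-02)
  = ln(0.0328105) / ln(0.105227)
  = -3.41701 / -2.25164 ≈ 1.51756

1.52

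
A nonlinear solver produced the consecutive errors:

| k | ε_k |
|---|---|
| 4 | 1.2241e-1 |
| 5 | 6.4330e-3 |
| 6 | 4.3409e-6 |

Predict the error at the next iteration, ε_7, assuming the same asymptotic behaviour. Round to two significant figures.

First estimate the order: p ≈ ln(ε_6/ε_5) / ln(ε_5/ε_4) = ln(4.3409e-6/6.4330e-3)/ln(6.4330e-3/1.2241e-1) = ln(0.000674786)/ln(0.0525529) ≈ 2.4784.
Then ε_7 ≈ ε_6·(ε_6/ε_5)^p = 4.3409e-6·(0.000674786)^2.4784 = 4.3409e-6·1.38486e-08 ≈ 6.012e-14.

6.0e-14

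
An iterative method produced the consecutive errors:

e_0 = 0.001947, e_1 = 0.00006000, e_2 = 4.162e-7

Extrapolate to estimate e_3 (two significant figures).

3.4e-10

First estimate the order: p ≈ ln(e_2/e_1) / ln(e_1/e_0) = ln(4.162e-7/0.00006000)/ln(0.00006000/0.001947) = ln(0.00693667)/ln(0.0308166) ≈ 1.4286.
Then e_3 ≈ e_2·(e_2/e_1)^p = 4.162e-7·(0.00693667)^1.4286 = 4.162e-7·0.000823888 ≈ 3.429e-10.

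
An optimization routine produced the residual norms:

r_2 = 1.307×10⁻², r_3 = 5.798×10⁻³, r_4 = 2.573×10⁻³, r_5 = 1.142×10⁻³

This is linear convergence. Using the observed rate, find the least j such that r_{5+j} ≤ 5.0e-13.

27

Rate ρ ≈ r_5/r_4 = 1.142×10⁻³/2.573×10⁻³ = 0.4438.
After j more steps, r_{5+j} ≈ 1.142×10⁻³·ρ^j; need ρ^j ≤ 5.0e-13/1.142×10⁻³ = 4.37828e-10.
j ≥ ln(4.37828e-10)/ln(0.4438) = -21.5492/-0.81238 = 26.526.
So 27 more iterations are needed.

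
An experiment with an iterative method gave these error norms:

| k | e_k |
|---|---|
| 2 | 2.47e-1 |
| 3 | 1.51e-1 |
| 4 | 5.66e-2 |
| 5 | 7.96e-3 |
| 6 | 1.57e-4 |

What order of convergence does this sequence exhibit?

2

Consecutive ratios: e_6/e_5 = 1.57e-4/7.96e-3 = 0.0197236, e_5/e_4 = 7.96e-3/5.66e-2 = 0.140636.
p ≈ ln(0.0197236)/ln(0.140636) = -3.9259/-1.9616 ≈ 2.00.
So the convergence is quadratic (order 2).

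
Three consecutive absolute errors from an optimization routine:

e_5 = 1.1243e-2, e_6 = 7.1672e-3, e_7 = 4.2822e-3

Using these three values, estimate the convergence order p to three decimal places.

p ≈ ln(e_7/e_6) / ln(e_6/e_5)
  = ln(4.2822e-3/7.1672e-3) / ln(7.1672e-3/1.1243e-2)
  = ln(0.597472) / ln(0.637481)
  = -0.515048 / -0.450231 ≈ 1.143964

1.144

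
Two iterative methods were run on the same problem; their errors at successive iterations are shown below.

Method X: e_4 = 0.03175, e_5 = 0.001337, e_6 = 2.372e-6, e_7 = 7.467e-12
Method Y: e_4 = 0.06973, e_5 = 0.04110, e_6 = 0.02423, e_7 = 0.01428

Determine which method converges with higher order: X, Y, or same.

X

Method X: p ≈ ln(7.467e-12/2.372e-6)/ln(2.372e-6/0.001337) ≈ 2.00.
Method Y: p ≈ ln(0.01428/0.02423)/ln(0.02423/0.04110) ≈ 1.00.
Method X has the higher order (≈2.0 vs ≈1.0).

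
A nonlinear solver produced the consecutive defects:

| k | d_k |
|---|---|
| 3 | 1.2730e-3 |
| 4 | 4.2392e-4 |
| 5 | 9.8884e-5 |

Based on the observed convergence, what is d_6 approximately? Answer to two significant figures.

First estimate the order: p ≈ ln(d_5/d_4) / ln(d_4/d_3) = ln(9.8884e-5/4.2392e-4)/ln(4.2392e-4/1.2730e-3) = ln(0.233261)/ln(0.333009) ≈ 1.3238.
Then d_6 ≈ d_5·(d_5/d_4)^p = 9.8884e-5·(0.233261)^1.3238 = 9.8884e-5·0.145596 ≈ 1.44e-05.

1.4e-5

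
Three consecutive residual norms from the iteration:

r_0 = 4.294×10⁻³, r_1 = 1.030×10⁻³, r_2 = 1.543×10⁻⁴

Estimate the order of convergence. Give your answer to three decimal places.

1.330

p ≈ ln(r_2/r_1) / ln(r_1/r_0)
  = ln(1.543×10⁻⁴/1.030×10⁻³) / ln(1.030×10⁻³/4.294×10⁻³)
  = ln(0.149806) / ln(0.23987)
  = -1.898414 / -1.427658 ≈ 1.329740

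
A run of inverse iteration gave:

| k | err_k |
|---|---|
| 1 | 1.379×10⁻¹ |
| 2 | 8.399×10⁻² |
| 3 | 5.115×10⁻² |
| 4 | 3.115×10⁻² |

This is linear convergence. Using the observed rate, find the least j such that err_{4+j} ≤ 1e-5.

Rate ρ ≈ err_4/err_3 = 3.115×10⁻²/5.115×10⁻² = 0.6090.
After j more steps, err_{4+j} ≈ 3.115×10⁻²·ρ^j; need ρ^j ≤ 1e-5/3.115×10⁻² = 0.000321027.
j ≥ ln(0.000321027)/ln(0.6090) = -8.0440/-0.49594 = 16.220.
So 17 more iterations are needed.

17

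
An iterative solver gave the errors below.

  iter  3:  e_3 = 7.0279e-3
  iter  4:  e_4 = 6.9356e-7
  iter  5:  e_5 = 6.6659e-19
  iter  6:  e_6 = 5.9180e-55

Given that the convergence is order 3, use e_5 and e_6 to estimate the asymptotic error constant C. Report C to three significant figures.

2.00

C ≈ e_6 / e_5^3
  = 5.9180e-55 / (6.6659e-19)^3
  = 5.9180e-55 / 2.96194e-55 ≈ 1.998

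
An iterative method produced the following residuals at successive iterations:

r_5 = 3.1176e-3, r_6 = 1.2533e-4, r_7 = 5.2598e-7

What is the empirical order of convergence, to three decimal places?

1.703

p ≈ ln(r_7/r_6) / ln(r_6/r_5)
  = ln(5.2598e-7/1.2533e-4) / ln(1.2533e-4/3.1176e-3)
  = ln(0.00419676) / ln(0.0402008)
  = -5.473442 / -3.213868 ≈ 1.703070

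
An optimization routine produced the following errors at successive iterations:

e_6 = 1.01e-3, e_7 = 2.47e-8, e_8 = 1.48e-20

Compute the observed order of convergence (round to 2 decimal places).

p ≈ ln(e_8/e_7) / ln(e_7/e_6)
  = ln(1.48e-20/2.47e-8) / ln(2.47e-8/1.01e-3)
  = ln(5.9919e-13) / ln(2.44554e-05)
  = -28.14320 / -10.61866 ≈ 2.65035

2.65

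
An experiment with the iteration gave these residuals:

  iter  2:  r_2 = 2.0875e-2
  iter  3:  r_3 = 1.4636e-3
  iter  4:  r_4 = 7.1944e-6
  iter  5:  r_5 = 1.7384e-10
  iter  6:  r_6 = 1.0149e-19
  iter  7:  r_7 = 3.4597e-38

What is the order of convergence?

2

Consecutive ratios: r_7/r_6 = 3.4597e-38/1.0149e-19 = 3.40891e-19, r_6/r_5 = 1.0149e-19/1.7384e-10 = 5.83813e-10.
p ≈ ln(3.40891e-19)/ln(5.83813e-10) = -42.5227/-21.2614 ≈ 2.00.
So the convergence is quadratic (order 2).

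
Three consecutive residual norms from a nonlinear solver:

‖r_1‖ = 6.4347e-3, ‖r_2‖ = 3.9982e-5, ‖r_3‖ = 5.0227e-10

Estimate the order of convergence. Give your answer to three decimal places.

2.221

p ≈ ln(‖r_3‖/‖r_2‖) / ln(‖r_2‖/‖r_1‖)
  = ln(5.0227e-10/3.9982e-5) / ln(3.9982e-5/6.4347e-3)
  = ln(1.25624e-05) / ln(0.0062135)
  = -11.284802 / -5.081031 ≈ 2.220967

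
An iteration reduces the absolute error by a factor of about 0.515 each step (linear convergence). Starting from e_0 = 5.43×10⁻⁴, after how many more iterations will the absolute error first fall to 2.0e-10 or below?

23

After k steps, e_k ≈ 5.43×10⁻⁴·0.515^k.
Need 0.515^k ≤ 2.0e-10/5.43×10⁻⁴ = 3.68324e-07.
k ≥ ln(3.68324e-07)/ln(0.515) = -14.8143/-0.66359 = 22.324.
Smallest integer k = 23.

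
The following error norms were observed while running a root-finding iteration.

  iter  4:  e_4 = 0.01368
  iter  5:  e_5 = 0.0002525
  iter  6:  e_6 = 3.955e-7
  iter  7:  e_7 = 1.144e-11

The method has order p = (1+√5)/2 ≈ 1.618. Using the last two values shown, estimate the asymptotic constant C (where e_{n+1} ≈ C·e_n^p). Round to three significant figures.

C ≈ e_7 / e_6^1.618
  = 1.144e-11 / (3.955e-7)^1.618
  = 1.144e-11 / 4.367e-11 ≈ 0.26196

0.262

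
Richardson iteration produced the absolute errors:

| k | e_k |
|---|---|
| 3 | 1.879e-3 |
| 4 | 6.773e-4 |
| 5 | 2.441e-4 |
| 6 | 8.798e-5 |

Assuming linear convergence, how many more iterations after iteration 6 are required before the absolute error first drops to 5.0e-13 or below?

Rate ρ ≈ e_6/e_5 = 8.798e-5/2.441e-4 = 0.3604.
After j more steps, e_{6+j} ≈ 8.798e-5·ρ^j; need ρ^j ≤ 5.0e-13/8.798e-5 = 5.68311e-09.
j ≥ ln(5.68311e-09)/ln(0.3604) = -18.9858/-1.02054 = 18.604.
So 19 more iterations are needed.

19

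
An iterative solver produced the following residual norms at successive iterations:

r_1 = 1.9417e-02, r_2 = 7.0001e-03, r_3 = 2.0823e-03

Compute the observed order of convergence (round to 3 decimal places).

p ≈ ln(r_3/r_2) / ln(r_2/r_1)
  = ln(2.0823e-03/7.0001e-03) / ln(7.0001e-03/1.9417e-02)
  = ln(0.297467) / ln(0.360514)
  = -1.212452 / -1.020224 ≈ 1.188417

1.188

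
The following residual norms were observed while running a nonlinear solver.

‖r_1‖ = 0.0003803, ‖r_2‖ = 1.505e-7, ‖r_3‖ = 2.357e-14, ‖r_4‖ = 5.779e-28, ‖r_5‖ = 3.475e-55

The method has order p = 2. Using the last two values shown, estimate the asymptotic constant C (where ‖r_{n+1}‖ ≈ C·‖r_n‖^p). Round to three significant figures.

C ≈ ‖r_5‖ / ‖r_4‖^2
  = 3.475e-55 / (5.779e-28)^2
  = 3.475e-55 / 3.33968e-55 ≈ 1.0405

1.04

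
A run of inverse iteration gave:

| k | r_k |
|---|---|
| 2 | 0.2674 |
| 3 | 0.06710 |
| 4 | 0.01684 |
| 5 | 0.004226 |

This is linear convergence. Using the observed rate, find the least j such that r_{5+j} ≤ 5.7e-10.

Rate ρ ≈ r_5/r_4 = 0.004226/0.01684 = 0.2510.
After j more steps, r_{5+j} ≈ 0.004226·ρ^j; need ρ^j ≤ 5.7e-10/0.004226 = 1.34879e-07.
j ≥ ln(1.34879e-07)/ln(0.2510) = -15.8189/-1.38230 = 11.444.
So 12 more iterations are needed.

12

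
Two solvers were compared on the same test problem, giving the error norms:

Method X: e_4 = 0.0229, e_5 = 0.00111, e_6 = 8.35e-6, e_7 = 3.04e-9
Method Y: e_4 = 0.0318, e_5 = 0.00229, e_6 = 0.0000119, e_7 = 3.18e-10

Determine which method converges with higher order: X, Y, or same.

Method X: p ≈ ln(3.04e-9/8.35e-6)/ln(8.35e-6/0.00111) ≈ 1.62.
Method Y: p ≈ ln(3.18e-10/0.0000119)/ln(0.0000119/0.00229) ≈ 2.00.
Method Y has the higher order (≈2.0 vs ≈1.6).

Y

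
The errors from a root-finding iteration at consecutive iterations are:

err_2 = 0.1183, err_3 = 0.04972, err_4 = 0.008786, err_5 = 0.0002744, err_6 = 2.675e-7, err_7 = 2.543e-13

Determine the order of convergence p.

Consecutive ratios: err_7/err_6 = 2.543e-13/2.675e-7 = 9.50654e-07, err_6/err_5 = 2.675e-7/0.0002744 = 0.000974854.
p ≈ ln(9.50654e-07)/ln(0.000974854) = -13.8661/-6.9332 ≈ 2.00.
So the convergence is quadratic (order 2).

2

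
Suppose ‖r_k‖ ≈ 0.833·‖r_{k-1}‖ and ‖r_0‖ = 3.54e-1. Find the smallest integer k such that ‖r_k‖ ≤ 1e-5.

After k steps, ‖r_k‖ ≈ 3.54e-1·0.833^k.
Need 0.833^k ≤ 1e-5/3.54e-1 = 2.82486e-05.
k ≥ ln(2.82486e-05)/ln(0.833) = -10.4745/-0.18272 = 57.325.
Smallest integer k = 58.

58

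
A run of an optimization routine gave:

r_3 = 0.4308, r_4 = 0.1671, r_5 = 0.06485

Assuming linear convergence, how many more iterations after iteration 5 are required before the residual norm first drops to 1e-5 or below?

10

Rate ρ ≈ r_5/r_4 = 0.06485/0.1671 = 0.3881.
After j more steps, r_{5+j} ≈ 0.06485·ρ^j; need ρ^j ≤ 1e-5/0.06485 = 0.000154202.
j ≥ ln(0.000154202)/ln(0.3881) = -8.7772/-0.94649 = 9.273.
So 10 more iterations are needed.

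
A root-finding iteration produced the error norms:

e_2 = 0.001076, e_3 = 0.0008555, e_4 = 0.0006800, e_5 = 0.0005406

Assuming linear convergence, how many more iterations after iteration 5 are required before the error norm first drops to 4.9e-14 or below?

101

Rate ρ ≈ e_5/e_4 = 0.0005406/0.0006800 = 0.7950.
After j more steps, e_{5+j} ≈ 0.0005406·ρ^j; need ρ^j ≤ 4.9e-14/0.0005406 = 9.064e-11.
j ≥ ln(9.064e-11)/ln(0.7950) = -23.1241/-0.22941 = 100.798.
So 101 more iterations are needed.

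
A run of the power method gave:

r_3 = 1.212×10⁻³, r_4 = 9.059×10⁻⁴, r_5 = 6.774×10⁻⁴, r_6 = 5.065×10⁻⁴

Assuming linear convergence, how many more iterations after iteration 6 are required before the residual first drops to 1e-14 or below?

Rate ρ ≈ r_6/r_5 = 5.065×10⁻⁴/6.774×10⁻⁴ = 0.7477.
After j more steps, r_{6+j} ≈ 5.065×10⁻⁴·ρ^j; need ρ^j ≤ 1e-14/5.065×10⁻⁴ = 1.97433e-11.
j ≥ ln(1.97433e-11)/ln(0.7477) = -24.6482/-0.29075 = 84.775.
So 85 more iterations are needed.

85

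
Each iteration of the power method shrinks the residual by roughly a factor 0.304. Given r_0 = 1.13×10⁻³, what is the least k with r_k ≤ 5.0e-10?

After k steps, r_k ≈ 1.13×10⁻³·0.304^k.
Need 0.304^k ≤ 5.0e-10/1.13×10⁻³ = 4.42478e-07.
k ≥ ln(4.42478e-07)/ln(0.304) = -14.6309/-1.19073 = 12.287.
Smallest integer k = 13.

13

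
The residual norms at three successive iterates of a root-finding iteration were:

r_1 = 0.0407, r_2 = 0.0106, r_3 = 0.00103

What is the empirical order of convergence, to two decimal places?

1.73

p ≈ ln(r_3/r_2) / ln(r_2/r_1)
  = ln(0.00103/0.0106) / ln(0.0106/0.0407)
  = ln(0.0971698) / ln(0.260442)
  = -2.33130 / -1.34538 ≈ 1.73282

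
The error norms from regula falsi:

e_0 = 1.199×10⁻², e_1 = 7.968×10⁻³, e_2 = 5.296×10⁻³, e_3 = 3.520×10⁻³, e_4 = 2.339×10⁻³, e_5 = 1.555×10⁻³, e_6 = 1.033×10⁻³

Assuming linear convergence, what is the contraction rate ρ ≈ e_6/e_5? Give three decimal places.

ρ ≈ e_6/e_5 = 1.033×10⁻³/1.555×10⁻³ = 0.66431

0.664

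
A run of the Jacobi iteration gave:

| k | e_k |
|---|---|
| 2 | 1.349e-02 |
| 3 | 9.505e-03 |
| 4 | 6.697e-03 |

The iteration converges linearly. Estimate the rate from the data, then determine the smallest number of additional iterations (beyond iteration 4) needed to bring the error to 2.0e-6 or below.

Rate ρ ≈ e_4/e_3 = 6.697e-03/9.505e-03 = 0.7046.
After j more steps, e_{4+j} ≈ 6.697e-03·ρ^j; need ρ^j ≤ 2.0e-6/6.697e-03 = 0.000298641.
j ≥ ln(0.000298641)/ln(0.7046) = -8.1163/-0.35013 = 23.181.
So 24 more iterations are needed.

24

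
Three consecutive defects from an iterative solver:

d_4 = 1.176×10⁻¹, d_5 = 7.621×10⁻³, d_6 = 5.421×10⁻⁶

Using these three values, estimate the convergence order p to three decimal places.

p ≈ ln(d_6/d_5) / ln(d_5/d_4)
  = ln(5.421×10⁻⁶/7.621×10⁻³) / ln(7.621×10⁻³/1.176×10⁻¹)
  = ln(0.000711324) / ln(0.0648044)
  = -7.248383 / -2.736382 ≈ 2.648893

2.649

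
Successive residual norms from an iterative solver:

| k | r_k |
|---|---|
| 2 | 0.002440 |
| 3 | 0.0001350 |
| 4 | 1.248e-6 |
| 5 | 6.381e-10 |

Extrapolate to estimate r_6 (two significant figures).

First estimate the order: p ≈ ln(r_5/r_4) / ln(r_4/r_3) = ln(6.381e-10/1.248e-6)/ln(1.248e-6/0.0001350) = ln(0.000511298)/ln(0.00924444) ≈ 1.6181.
Then r_6 ≈ r_5·(r_5/r_4)^p = 6.381e-10·(0.000511298)^1.6181 = 6.381e-10·4.72395e-06 ≈ 3.014e-15.

3.0e-15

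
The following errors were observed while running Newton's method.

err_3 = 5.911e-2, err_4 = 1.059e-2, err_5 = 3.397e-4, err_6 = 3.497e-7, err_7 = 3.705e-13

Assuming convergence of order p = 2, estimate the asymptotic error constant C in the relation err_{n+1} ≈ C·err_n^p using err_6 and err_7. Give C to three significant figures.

C ≈ err_7 / err_6^2
  = 3.705e-13 / (3.497e-7)^2
  = 3.705e-13 / 1.2229e-13 ≈ 3.0297

3.03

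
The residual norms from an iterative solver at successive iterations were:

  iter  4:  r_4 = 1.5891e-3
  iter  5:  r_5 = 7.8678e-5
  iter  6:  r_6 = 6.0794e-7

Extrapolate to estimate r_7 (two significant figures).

First estimate the order: p ≈ ln(r_6/r_5) / ln(r_5/r_4) = ln(6.0794e-7/7.8678e-5)/ln(7.8678e-5/1.5891e-3) = ln(0.00772694)/ln(0.049511) ≈ 1.6180.
Then r_7 ≈ r_6·(r_6/r_5)^p = 6.0794e-7·(0.00772694)^1.6180 = 6.0794e-7·0.000382645 ≈ 2.326e-10.

2.3e-10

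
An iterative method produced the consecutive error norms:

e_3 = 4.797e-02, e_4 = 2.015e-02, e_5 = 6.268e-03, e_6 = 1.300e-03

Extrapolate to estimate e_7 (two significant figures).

1.6e-4

First estimate the order: p ≈ ln(e_6/e_5) / ln(e_5/e_4) = ln(1.300e-03/6.268e-03)/ln(6.268e-03/2.015e-02) = ln(0.207403)/ln(0.311067) ≈ 1.3471.
Then e_7 ≈ e_6·(e_6/e_5)^p = 1.300e-03·(0.207403)^1.3471 = 1.300e-03·0.120138 ≈ 0.0001562.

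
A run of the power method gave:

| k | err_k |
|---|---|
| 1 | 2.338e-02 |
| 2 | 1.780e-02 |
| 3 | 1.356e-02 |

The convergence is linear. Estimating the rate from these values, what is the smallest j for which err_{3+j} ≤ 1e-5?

27

Rate ρ ≈ err_3/err_2 = 1.356e-02/1.780e-02 = 0.7618.
After j more steps, err_{3+j} ≈ 1.356e-02·ρ^j; need ρ^j ≤ 1e-5/1.356e-02 = 0.000737463.
j ≥ ln(0.000737463)/ln(0.7618) = -7.2123/-0.27207 = 26.509.
So 27 more iterations are needed.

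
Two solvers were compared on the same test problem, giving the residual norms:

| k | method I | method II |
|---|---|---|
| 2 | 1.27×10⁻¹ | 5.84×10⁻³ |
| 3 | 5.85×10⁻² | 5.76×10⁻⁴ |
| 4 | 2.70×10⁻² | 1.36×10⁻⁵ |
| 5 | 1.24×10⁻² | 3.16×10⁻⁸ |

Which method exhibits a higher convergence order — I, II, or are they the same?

Method I: p ≈ ln(1.24×10⁻²/2.70×10⁻²)/ln(2.70×10⁻²/5.85×10⁻²) ≈ 1.01.
Method II: p ≈ ln(3.16×10⁻⁸/1.36×10⁻⁵)/ln(1.36×10⁻⁵/5.76×10⁻⁴) ≈ 1.62.
Method II has the higher order (≈1.6 vs ≈1.0).

II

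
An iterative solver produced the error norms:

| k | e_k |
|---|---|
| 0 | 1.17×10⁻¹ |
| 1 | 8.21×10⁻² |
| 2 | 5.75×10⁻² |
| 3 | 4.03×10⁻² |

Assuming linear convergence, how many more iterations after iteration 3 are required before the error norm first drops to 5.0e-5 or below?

Rate ρ ≈ e_3/e_2 = 4.03×10⁻²/5.75×10⁻² = 0.7009.
After j more steps, e_{3+j} ≈ 4.03×10⁻²·ρ^j; need ρ^j ≤ 5.0e-5/4.03×10⁻² = 0.00124069.
j ≥ ln(0.00124069)/ln(0.7009) = -6.6921/-0.35539 = 18.830.
So 19 more iterations are needed.

19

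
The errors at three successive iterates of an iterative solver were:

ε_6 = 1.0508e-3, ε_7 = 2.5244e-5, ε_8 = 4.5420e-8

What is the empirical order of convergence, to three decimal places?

1.695

p ≈ ln(ε_8/ε_7) / ln(ε_7/ε_6)
  = ln(4.5420e-8/2.5244e-5) / ln(2.5244e-5/1.0508e-3)
  = ln(0.00179924) / ln(0.0240236)
  = -6.320391 / -3.728719 ≈ 1.695057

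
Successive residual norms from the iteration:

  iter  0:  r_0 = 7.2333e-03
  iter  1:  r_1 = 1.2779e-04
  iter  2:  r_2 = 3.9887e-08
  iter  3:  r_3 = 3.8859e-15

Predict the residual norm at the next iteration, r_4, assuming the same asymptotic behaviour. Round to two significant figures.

3.7e-29

First estimate the order: p ≈ ln(r_3/r_2) / ln(r_2/r_1) = ln(3.8859e-15/3.9887e-08)/ln(3.9887e-08/1.2779e-04) = ln(9.74227e-08)/ln(0.000312129) ≈ 2.0000.
Then r_4 ≈ r_3·(r_3/r_2)^p = 3.8859e-15·(9.74227e-08)^2.0000 = 3.8859e-15·9.49118e-15 ≈ 3.688e-29.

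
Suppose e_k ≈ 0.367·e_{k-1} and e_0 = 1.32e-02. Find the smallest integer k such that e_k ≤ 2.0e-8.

After k steps, e_k ≈ 1.32e-02·0.367^k.
Need 0.367^k ≤ 2.0e-8/1.32e-02 = 1.51515e-06.
k ≥ ln(1.51515e-06)/ln(0.367) = -13.4000/-1.00239 = 13.368.
Smallest integer k = 14.

14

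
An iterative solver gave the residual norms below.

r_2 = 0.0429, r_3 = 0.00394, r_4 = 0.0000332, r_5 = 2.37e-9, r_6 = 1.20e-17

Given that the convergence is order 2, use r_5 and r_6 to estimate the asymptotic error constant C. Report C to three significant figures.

2.14

C ≈ r_6 / r_5^2
  = 1.20e-17 / (2.37e-9)^2
  = 1.20e-17 / 5.6169e-18 ≈ 2.1364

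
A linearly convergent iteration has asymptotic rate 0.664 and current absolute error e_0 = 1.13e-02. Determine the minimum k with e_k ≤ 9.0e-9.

After k steps, e_k ≈ 1.13e-02·0.664^k.
Need 0.664^k ≤ 9.0e-9/1.13e-02 = 7.9646e-07.
k ≥ ln(7.9646e-07)/ln(0.664) = -14.0431/-0.40947 = 34.296.
Smallest integer k = 35.

35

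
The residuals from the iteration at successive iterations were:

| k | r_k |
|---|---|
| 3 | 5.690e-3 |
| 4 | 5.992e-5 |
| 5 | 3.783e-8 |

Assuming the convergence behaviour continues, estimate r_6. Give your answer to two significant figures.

2.5e-13

First estimate the order: p ≈ ln(r_5/r_4) / ln(r_4/r_3) = ln(3.783e-8/5.992e-5)/ln(5.992e-5/5.690e-3) = ln(0.000631342)/ln(0.0105308) ≈ 1.6180.
Then r_6 ≈ r_5·(r_5/r_4)^p = 3.783e-8·(0.000631342)^1.6180 = 3.783e-8·6.6501e-06 ≈ 2.516e-13.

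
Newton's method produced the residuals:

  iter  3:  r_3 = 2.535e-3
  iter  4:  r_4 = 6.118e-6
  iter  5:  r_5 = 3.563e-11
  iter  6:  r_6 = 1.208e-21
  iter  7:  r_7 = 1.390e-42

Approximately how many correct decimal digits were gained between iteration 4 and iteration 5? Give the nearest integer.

Digits gained ≈ log₁₀(r_4/r_5) = log₁₀(6.118e-6/3.563e-11) = log₁₀(171709) ≈ 5.235.

5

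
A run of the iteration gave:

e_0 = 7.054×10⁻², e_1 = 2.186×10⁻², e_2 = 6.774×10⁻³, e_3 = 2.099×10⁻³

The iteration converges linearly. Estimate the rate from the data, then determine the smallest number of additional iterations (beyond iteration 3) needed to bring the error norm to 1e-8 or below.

Rate ρ ≈ e_3/e_2 = 2.099×10⁻³/6.774×10⁻³ = 0.3099.
After j more steps, e_{3+j} ≈ 2.099×10⁻³·ρ^j; need ρ^j ≤ 1e-8/2.099×10⁻³ = 4.76417e-06.
j ≥ ln(4.76417e-06)/ln(0.3099) = -12.2544/-1.17151 = 10.460.
So 11 more iterations are needed.

11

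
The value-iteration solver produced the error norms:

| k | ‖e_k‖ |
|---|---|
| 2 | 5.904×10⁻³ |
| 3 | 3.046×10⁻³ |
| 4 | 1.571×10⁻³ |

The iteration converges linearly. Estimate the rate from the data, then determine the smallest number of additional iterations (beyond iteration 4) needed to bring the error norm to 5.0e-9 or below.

Rate ρ ≈ ‖e_4‖/‖e_3‖ = 1.571×10⁻³/3.046×10⁻³ = 0.5158.
After j more steps, ‖e_{4+j}‖ ≈ 1.571×10⁻³·ρ^j; need ρ^j ≤ 5.0e-9/1.571×10⁻³ = 3.18269e-06.
j ≥ ln(3.18269e-06)/ln(0.5158) = -12.6578/-0.66204 = 19.119.
So 20 more iterations are needed.

20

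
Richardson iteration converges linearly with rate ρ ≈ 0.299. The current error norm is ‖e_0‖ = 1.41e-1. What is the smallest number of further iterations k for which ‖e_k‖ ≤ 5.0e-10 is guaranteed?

17

After k steps, ‖e_k‖ ≈ 1.41e-1·0.299^k.
Need 0.299^k ≤ 5.0e-10/1.41e-1 = 3.5461e-09.
k ≥ ln(3.5461e-09)/ln(0.299) = -19.4574/-1.20731 = 16.116.
Smallest integer k = 17.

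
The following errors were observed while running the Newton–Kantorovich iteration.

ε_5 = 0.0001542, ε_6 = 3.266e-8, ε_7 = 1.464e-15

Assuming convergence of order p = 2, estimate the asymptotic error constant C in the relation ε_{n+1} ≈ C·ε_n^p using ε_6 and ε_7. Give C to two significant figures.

C ≈ ε_7 / ε_6^2
  = 1.464e-15 / (3.266e-8)^2
  = 1.464e-15 / 1.06668e-15 ≈ 1.3725

1.4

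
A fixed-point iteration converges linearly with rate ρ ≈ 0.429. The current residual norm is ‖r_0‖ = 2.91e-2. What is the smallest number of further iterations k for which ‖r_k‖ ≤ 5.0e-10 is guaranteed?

After k steps, ‖r_k‖ ≈ 2.91e-2·0.429^k.
Need 0.429^k ≤ 5.0e-10/2.91e-2 = 1.71821e-08.
k ≥ ln(1.71821e-08)/ln(0.429) = -17.8794/-0.84630 = 21.127.
Smallest integer k = 22.

22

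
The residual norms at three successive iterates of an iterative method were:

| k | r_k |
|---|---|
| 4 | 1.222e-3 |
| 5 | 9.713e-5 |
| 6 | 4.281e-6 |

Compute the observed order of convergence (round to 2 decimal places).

p ≈ ln(r_6/r_5) / ln(r_5/r_4)
  = ln(4.281e-6/9.713e-5) / ln(9.713e-5/1.222e-3)
  = ln(0.044075) / ln(0.0794845)
  = -3.12186 / -2.53219 ≈ 1.23287

1.23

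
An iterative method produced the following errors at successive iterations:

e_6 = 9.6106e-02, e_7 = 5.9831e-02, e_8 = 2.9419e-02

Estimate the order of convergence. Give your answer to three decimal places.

p ≈ ln(e_8/e_7) / ln(e_7/e_6)
  = ln(2.9419e-02/5.9831e-02) / ln(5.9831e-02/9.6106e-02)
  = ln(0.491702) / ln(0.622552)
  = -0.709882 / -0.473928 ≈ 1.497869

1.498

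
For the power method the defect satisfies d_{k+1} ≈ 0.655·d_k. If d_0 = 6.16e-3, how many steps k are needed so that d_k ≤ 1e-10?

After k steps, d_k ≈ 6.16e-3·0.655^k.
Need 0.655^k ≤ 1e-10/6.16e-3 = 1.62338e-08.
k ≥ ln(1.62338e-08)/ln(0.655) = -17.9362/-0.42312 = 42.390.
Smallest integer k = 43.

43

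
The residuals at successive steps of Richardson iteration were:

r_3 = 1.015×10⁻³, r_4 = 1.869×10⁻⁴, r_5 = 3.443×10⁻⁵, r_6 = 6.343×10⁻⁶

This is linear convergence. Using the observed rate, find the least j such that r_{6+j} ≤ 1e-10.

7

Rate ρ ≈ r_6/r_5 = 6.343×10⁻⁶/3.443×10⁻⁵ = 0.1842.
After j more steps, r_{6+j} ≈ 6.343×10⁻⁶·ρ^j; need ρ^j ≤ 1e-10/6.343×10⁻⁶ = 1.57654e-05.
j ≥ ln(1.57654e-05)/ln(0.1842) = -11.0577/-1.69173 = 6.536.
So 7 more iterations are needed.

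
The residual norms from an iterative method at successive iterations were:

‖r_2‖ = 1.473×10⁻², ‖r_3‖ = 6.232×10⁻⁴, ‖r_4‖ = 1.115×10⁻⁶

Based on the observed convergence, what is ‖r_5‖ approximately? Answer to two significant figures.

First estimate the order: p ≈ ln(‖r_4‖/‖r_3‖) / ln(‖r_3‖/‖r_2‖) = ln(1.115×10⁻⁶/6.232×10⁻⁴)/ln(6.232×10⁻⁴/1.473×10⁻²) = ln(0.00178915)/ln(0.0423082) ≈ 2.0001.
Then ‖r_5‖ ≈ ‖r_4‖·(‖r_4‖/‖r_3‖)^p = 1.115×10⁻⁶·(0.00178915)^2.0001 = 1.115×10⁻⁶·3.19903e-06 ≈ 3.567e-12.

3.6e-12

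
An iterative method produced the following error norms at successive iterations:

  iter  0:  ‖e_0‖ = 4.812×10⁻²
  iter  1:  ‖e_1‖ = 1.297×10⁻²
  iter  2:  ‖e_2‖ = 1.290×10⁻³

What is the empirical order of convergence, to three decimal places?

p ≈ ln(‖e_2‖/‖e_1‖) / ln(‖e_1‖/‖e_0‖)
  = ln(1.290×10⁻³/1.297×10⁻²) / ln(1.297×10⁻²/4.812×10⁻²)
  = ln(0.0994603) / ln(0.269534)
  = -2.307997 / -1.311061 ≈ 1.760404

1.760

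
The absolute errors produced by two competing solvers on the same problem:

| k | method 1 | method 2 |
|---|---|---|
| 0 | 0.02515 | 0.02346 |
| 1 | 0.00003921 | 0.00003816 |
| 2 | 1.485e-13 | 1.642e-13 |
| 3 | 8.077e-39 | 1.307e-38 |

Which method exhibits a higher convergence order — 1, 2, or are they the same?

Method 1: p ≈ ln(8.077e-39/1.485e-13)/ln(1.485e-13/0.00003921) ≈ 3.00.
Method 2: p ≈ ln(1.307e-38/1.642e-13)/ln(1.642e-13/0.00003816) ≈ 3.00.
Both orders ≈ 3.0 — effectively the same.

same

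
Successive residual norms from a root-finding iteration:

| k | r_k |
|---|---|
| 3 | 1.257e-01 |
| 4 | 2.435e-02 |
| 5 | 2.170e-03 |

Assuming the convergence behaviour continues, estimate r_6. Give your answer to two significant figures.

6.2e-5

First estimate the order: p ≈ ln(r_5/r_4) / ln(r_4/r_3) = ln(2.170e-03/2.435e-02)/ln(2.435e-02/1.257e-01) = ln(0.089117)/ln(0.193715) ≈ 1.4730.
Then r_6 ≈ r_5·(r_5/r_4)^p = 2.170e-03·(0.089117)^1.4730 = 2.170e-03·0.0283983 ≈ 6.162e-05.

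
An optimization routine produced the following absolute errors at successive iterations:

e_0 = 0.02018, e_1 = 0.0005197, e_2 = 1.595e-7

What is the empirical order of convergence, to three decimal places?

2.211

p ≈ ln(e_2/e_1) / ln(e_1/e_0)
  = ln(1.595e-7/0.0005197) / ln(0.0005197/0.02018)
  = ln(0.000306908) / ln(0.0257532)
  = -8.088963 / -3.659196 ≈ 2.210585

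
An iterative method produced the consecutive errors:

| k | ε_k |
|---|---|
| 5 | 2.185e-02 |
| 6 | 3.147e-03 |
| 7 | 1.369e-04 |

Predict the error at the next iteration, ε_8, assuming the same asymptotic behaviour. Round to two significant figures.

First estimate the order: p ≈ ln(ε_7/ε_6) / ln(ε_6/ε_5) = ln(1.369e-04/3.147e-03)/ln(3.147e-03/2.185e-02) = ln(0.0435017)/ln(0.144027) ≈ 1.6178.
Then ε_8 ≈ ε_7·(ε_7/ε_6)^p = 1.369e-04·(0.0435017)^1.6178 = 1.369e-04·0.00627156 ≈ 8.586e-07.

8.6e-7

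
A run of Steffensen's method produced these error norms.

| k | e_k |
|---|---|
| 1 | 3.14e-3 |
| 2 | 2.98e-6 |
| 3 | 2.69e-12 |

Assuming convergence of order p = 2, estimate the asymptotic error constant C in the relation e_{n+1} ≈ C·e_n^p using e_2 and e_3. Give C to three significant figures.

C ≈ e_3 / e_2^2
  = 2.69e-12 / (2.98e-6)^2
  = 2.69e-12 / 8.8804e-12 ≈ 0.30291

0.303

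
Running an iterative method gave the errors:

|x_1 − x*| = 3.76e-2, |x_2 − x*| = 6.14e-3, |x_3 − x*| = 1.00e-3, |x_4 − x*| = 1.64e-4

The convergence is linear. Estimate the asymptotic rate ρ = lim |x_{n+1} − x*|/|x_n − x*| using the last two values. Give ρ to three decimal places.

ρ ≈ |x_4 − x*|/|x_3 − x*| = 1.64e-4/1.00e-3 = 0.16400

0.164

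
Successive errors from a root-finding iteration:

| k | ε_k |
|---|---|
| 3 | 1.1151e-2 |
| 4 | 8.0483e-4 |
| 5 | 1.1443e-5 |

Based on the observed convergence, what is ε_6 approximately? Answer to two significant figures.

1.2e-8

First estimate the order: p ≈ ln(ε_5/ε_4) / ln(ε_4/ε_3) = ln(1.1443e-5/8.0483e-4)/ln(8.0483e-4/1.1151e-2) = ln(0.0142179)/ln(0.0721756) ≈ 1.6180.
Then ε_6 ≈ ε_5·(ε_5/ε_4)^p = 1.1443e-5·(0.0142179)^1.6180 = 1.1443e-5·0.00102633 ≈ 1.174e-08.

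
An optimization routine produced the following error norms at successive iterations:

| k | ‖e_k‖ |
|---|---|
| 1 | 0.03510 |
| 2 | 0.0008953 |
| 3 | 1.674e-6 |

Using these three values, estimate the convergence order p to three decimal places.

1.712

p ≈ ln(‖e_3‖/‖e_2‖) / ln(‖e_2‖/‖e_1‖)
  = ln(1.674e-6/0.0008953) / ln(0.0008953/0.03510)
  = ln(0.00186976) / ln(0.0255071)
  = -6.281945 / -3.668798 ≈ 1.712262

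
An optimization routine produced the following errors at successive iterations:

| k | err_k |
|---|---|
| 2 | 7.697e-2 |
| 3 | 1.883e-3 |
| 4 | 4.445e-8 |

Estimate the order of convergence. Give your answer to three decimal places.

p ≈ ln(err_4/err_3) / ln(err_3/err_2)
  = ln(4.445e-8/1.883e-3) / ln(1.883e-3/7.697e-2)
  = ln(2.36059e-05) / ln(0.0244641)
  = -10.654014 / -3.710549 ≈ 2.871277

2.871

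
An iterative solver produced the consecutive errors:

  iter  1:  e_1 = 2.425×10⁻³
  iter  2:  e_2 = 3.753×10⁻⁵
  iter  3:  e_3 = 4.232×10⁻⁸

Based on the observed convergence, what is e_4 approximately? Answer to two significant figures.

6.7e-13

First estimate the order: p ≈ ln(e_3/e_2) / ln(e_2/e_1) = ln(4.232×10⁻⁸/3.753×10⁻⁵)/ln(3.753×10⁻⁵/2.425×10⁻³) = ln(0.00112763)/ln(0.0154763) ≈ 1.6283.
Then e_4 ≈ e_3·(e_3/e_2)^p = 4.232×10⁻⁸·(0.00112763)^1.6283 = 4.232×10⁻⁸·1.58505e-05 ≈ 6.708e-13.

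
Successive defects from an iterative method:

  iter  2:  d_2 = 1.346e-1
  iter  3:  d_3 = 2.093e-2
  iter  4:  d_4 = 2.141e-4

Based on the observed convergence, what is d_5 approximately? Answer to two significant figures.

First estimate the order: p ≈ ln(d_4/d_3) / ln(d_3/d_2) = ln(2.141e-4/2.093e-2)/ln(2.093e-2/1.346e-1) = ln(0.0102293)/ln(0.155498) ≈ 2.4622.
Then d_5 ≈ d_4·(d_4/d_3)^p = 2.141e-4·(0.0102293)^2.4622 = 2.141e-4·1.25847e-05 ≈ 2.694e-09.

2.7e-9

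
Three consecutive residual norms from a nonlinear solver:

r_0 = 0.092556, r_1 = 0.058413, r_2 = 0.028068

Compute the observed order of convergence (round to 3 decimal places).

p ≈ ln(r_2/r_1) / ln(r_1/r_0)
  = ln(0.028068/0.058413) / ln(0.058413/0.092556)
  = ln(0.480509) / ln(0.63111)
  = -0.732909 / -0.460275 ≈ 1.592328

1.592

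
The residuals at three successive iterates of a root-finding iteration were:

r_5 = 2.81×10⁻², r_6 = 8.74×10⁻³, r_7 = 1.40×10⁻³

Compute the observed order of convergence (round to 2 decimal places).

p ≈ ln(r_7/r_6) / ln(r_6/r_5)
  = ln(1.40×10⁻³/8.74×10⁻³) / ln(8.74×10⁻³/2.81×10⁻²)
  = ln(0.160183) / ln(0.311032)
  = -1.83144 / -1.16786 ≈ 1.56820

1.57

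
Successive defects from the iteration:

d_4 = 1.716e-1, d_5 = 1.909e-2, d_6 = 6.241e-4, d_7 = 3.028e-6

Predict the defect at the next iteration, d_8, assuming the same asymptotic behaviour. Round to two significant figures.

7.5e-10

First estimate the order: p ≈ ln(d_7/d_6) / ln(d_6/d_5) = ln(3.028e-6/6.241e-4)/ln(6.241e-4/1.909e-2) = ln(0.00485179)/ln(0.0326925) ≈ 1.5577.
Then d_8 ≈ d_7·(d_7/d_6)^p = 3.028e-6·(0.00485179)^1.5577 = 3.028e-6·0.000248502 ≈ 7.525e-10.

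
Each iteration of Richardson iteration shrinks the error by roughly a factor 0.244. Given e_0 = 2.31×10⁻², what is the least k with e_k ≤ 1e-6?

8

After k steps, e_k ≈ 2.31×10⁻²·0.244^k.
Need 0.244^k ≤ 1e-6/2.31×10⁻² = 4.329e-05.
k ≥ ln(4.329e-05)/ln(0.244) = -10.0476/-1.41059 = 7.123.
Smallest integer k = 8.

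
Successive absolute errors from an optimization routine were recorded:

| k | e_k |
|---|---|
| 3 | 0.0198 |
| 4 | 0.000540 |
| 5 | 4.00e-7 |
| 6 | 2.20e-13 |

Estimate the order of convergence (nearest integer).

2

Consecutive ratios: e_6/e_5 = 2.20e-13/4.00e-7 = 5.5e-07, e_5/e_4 = 4.00e-7/0.000540 = 0.000740741.
p ≈ ln(5.5e-07)/ln(0.000740741) = -14.4133/-7.2079 ≈ 2.00.
So the convergence is quadratic (order 2).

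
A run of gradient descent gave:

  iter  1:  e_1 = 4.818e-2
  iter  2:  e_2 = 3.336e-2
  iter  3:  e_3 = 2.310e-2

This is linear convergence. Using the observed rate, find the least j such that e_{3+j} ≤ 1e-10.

53

Rate ρ ≈ e_3/e_2 = 2.310e-2/3.336e-2 = 0.6924.
After j more steps, e_{3+j} ≈ 2.310e-2·ρ^j; need ρ^j ≤ 1e-10/2.310e-2 = 4.329e-09.
j ≥ ln(4.329e-09)/ln(0.6924) = -19.2579/-0.36759 = 52.390.
So 53 more iterations are needed.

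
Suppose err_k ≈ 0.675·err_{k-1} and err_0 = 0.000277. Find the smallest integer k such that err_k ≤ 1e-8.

After k steps, err_k ≈ 0.000277·0.675^k.
Need 0.675^k ≤ 1e-8/0.000277 = 3.61011e-05.
k ≥ ln(3.61011e-05)/ln(0.675) = -10.2292/-0.39304 = 26.026.
Smallest integer k = 27.

27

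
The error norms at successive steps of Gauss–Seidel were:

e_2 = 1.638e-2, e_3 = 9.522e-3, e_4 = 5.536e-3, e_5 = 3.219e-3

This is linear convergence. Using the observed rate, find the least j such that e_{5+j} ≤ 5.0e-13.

42

Rate ρ ≈ e_5/e_4 = 3.219e-3/5.536e-3 = 0.5815.
After j more steps, e_{5+j} ≈ 3.219e-3·ρ^j; need ρ^j ≤ 5.0e-13/3.219e-3 = 1.55328e-10.
j ≥ ln(1.55328e-10)/ln(0.5815) = -22.5855/-0.54214 = 41.660.
So 42 more iterations are needed.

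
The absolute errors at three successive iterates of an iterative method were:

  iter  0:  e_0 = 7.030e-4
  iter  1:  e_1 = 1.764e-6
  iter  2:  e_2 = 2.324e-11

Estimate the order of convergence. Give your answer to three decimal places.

p ≈ ln(e_2/e_1) / ln(e_1/e_0)
  = ln(2.324e-11/1.764e-6) / ln(1.764e-6/7.030e-4)
  = ln(1.31746e-05) / ln(0.00250925)
  = -11.237220 / -5.987771 ≈ 1.876695

1.877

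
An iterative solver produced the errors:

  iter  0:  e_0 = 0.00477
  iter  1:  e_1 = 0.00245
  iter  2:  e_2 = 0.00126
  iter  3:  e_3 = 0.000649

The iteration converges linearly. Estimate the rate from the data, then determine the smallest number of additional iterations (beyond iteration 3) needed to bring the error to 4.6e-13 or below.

32

Rate ρ ≈ e_3/e_2 = 0.000649/0.00126 = 0.5151.
After j more steps, e_{3+j} ≈ 0.000649·ρ^j; need ρ^j ≤ 4.6e-13/0.000649 = 7.08783e-10.
j ≥ ln(7.08783e-10)/ln(0.5151) = -21.0675/-0.66339 = 31.757.
So 32 more iterations are needed.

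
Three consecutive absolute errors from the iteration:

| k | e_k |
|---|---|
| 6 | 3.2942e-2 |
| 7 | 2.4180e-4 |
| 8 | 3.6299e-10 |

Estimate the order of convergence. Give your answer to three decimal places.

p ≈ ln(e_8/e_7) / ln(e_7/e_6)
  = ln(3.6299e-10/2.4180e-4) / ln(2.4180e-4/3.2942e-2)
  = ln(1.5012e-06) / ln(0.00734017)
  = -13.409246 / -4.914393 ≈ 2.728566

2.729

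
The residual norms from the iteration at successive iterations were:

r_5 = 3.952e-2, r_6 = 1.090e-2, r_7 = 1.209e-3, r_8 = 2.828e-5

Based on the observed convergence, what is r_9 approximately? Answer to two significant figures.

4.6e-8

First estimate the order: p ≈ ln(r_8/r_7) / ln(r_7/r_6) = ln(2.828e-5/1.209e-3)/ln(1.209e-3/1.090e-2) = ln(0.0233912)/ln(0.110917) ≈ 1.7078.
Then r_9 ≈ r_8·(r_8/r_7)^p = 2.828e-5·(0.0233912)^1.7078 = 2.828e-5·0.00163934 ≈ 4.636e-08.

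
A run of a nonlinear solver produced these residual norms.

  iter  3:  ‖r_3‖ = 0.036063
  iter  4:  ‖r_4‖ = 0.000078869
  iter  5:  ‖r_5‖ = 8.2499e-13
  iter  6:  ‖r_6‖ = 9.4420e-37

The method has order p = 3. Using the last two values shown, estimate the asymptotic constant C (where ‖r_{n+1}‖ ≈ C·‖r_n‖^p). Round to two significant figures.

1.7

C ≈ ‖r_6‖ / ‖r_5‖^3
  = 9.4420e-37 / (8.2499e-13)^3
  = 9.4420e-37 / 5.61495e-37 ≈ 1.6816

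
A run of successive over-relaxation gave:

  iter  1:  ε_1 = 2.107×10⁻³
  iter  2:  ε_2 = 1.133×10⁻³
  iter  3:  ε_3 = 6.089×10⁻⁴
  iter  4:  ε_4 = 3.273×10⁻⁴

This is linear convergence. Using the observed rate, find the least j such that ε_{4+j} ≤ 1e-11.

Rate ρ ≈ ε_4/ε_3 = 3.273×10⁻⁴/6.089×10⁻⁴ = 0.5375.
After j more steps, ε_{4+j} ≈ 3.273×10⁻⁴·ρ^j; need ρ^j ≤ 1e-11/3.273×10⁻⁴ = 3.0553e-08.
j ≥ ln(3.0553e-08)/ln(0.5375) = -17.3038/-0.62083 = 27.872.
So 28 more iterations are needed.

28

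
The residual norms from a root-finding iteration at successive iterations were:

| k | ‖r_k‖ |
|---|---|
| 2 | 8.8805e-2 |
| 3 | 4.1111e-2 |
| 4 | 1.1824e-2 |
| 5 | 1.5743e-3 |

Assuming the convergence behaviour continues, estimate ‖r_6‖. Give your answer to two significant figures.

6.0e-5

First estimate the order: p ≈ ln(‖r_5‖/‖r_4‖) / ln(‖r_4‖/‖r_3‖) = ln(1.5743e-3/1.1824e-2)/ln(1.1824e-2/4.1111e-2) = ln(0.133144)/ln(0.287612) ≈ 1.6181.
Then ‖r_6‖ ≈ ‖r_5‖·(‖r_5‖/‖r_4‖)^p = 1.5743e-3·(0.133144)^1.6181 = 1.5743e-3·0.0382882 ≈ 6.028e-05.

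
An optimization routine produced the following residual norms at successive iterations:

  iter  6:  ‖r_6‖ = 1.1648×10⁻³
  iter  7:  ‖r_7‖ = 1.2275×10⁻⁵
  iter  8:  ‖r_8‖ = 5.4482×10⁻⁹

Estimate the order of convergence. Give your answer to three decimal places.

p ≈ ln(‖r_8‖/‖r_7‖) / ln(‖r_7‖/‖r_6‖)
  = ln(5.4482×10⁻⁹/1.2275×10⁻⁵) / ln(1.2275×10⁻⁵/1.1648×10⁻³)
  = ln(0.000443845) / ln(0.0105383)
  = -7.720035 / -4.552739 ≈ 1.695690

1.696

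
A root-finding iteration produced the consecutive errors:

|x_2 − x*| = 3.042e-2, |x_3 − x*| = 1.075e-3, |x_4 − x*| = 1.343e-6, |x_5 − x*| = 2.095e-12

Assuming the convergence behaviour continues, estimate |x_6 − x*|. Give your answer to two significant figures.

5.1e-24

First estimate the order: p ≈ ln(|x_5 − x*|/|x_4 − x*|) / ln(|x_4 − x*|/|x_3 − x*|) = ln(2.095e-12/1.343e-6)/ln(1.343e-6/1.075e-3) = ln(1.55994e-06)/ln(0.0012493) ≈ 2.0001.
Then |x_6 − x*| ≈ |x_5 − x*|·(|x_5 − x*|/|x_4 − x*|)^p = 2.095e-12·(1.55994e-06)^2.0001 = 2.095e-12·2.43016e-12 ≈ 5.091e-24.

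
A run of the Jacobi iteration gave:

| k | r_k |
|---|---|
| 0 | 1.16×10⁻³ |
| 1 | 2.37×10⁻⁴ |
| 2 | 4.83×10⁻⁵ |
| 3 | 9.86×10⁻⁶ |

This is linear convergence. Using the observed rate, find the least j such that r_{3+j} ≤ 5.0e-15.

Rate ρ ≈ r_3/r_2 = 9.86×10⁻⁶/4.83×10⁻⁵ = 0.2041.
After j more steps, r_{3+j} ≈ 9.86×10⁻⁶·ρ^j; need ρ^j ≤ 5.0e-15/9.86×10⁻⁶ = 5.07099e-10.
j ≥ ln(5.07099e-10)/ln(0.2041) = -21.4023/-1.58915 = 13.468.
So 14 more iterations are needed.

14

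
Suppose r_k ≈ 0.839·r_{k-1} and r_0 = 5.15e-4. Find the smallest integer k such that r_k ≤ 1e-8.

62

After k steps, r_k ≈ 5.15e-4·0.839^k.
Need 0.839^k ≤ 1e-8/5.15e-4 = 1.94175e-05.
k ≥ ln(1.94175e-05)/ln(0.839) = -10.8493/-0.17554 = 61.805.
Smallest integer k = 62.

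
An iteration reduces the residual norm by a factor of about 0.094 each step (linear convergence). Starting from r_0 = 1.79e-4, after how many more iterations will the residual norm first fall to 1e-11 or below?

8

After k steps, r_k ≈ 1.79e-4·0.094^k.
Need 0.094^k ≤ 1e-11/1.79e-4 = 5.58659e-08.
k ≥ ln(5.58659e-08)/ln(0.094) = -16.7003/-2.36446 = 7.063.
Smallest integer k = 8.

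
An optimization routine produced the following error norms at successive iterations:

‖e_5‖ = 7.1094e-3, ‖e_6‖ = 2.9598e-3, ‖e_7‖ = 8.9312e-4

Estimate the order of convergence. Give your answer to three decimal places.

p ≈ ln(‖e_7‖/‖e_6‖) / ln(‖e_6‖/‖e_5‖)
  = ln(8.9312e-4/2.9598e-3) / ln(2.9598e-3/7.1094e-3)
  = ln(0.30175) / ln(0.416322)
  = -1.198156 / -0.876296 ≈ 1.367296

1.367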